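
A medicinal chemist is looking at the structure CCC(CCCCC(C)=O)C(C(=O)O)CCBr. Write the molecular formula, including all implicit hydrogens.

Walk through each heavy atom and fill implicit hydrogens from standard valence (C 4, N 3, O 2, S 2, halogen 1):
  atom 1: C, bond orders sum to 1 (valence 4) → 3 H
  atom 2: C, bond orders sum to 2 (valence 4) → 2 H
  atom 3: C, bond orders sum to 3 (valence 4) → 1 H
  atom 4: C, bond orders sum to 2 (valence 4) → 2 H
  atom 5: C, bond orders sum to 2 (valence 4) → 2 H
  atom 6: C, bond orders sum to 2 (valence 4) → 2 H
  atom 7: C, bond orders sum to 2 (valence 4) → 2 H
  atom 8: C, bond orders sum to 4 (valence 4) → 0 H
  atom 9: C, bond orders sum to 1 (valence 4) → 3 H
  atom 10: O, bond orders sum to 2 (valence 2) → 0 H
  atom 11: C, bond orders sum to 3 (valence 4) → 1 H
  atom 12: C, bond orders sum to 4 (valence 4) → 0 H
  atom 13: O, bond orders sum to 2 (valence 2) → 0 H
  atom 14: O, bond orders sum to 1 (valence 2) → 1 H
  atom 15: C, bond orders sum to 2 (valence 4) → 2 H
  atom 16: C, bond orders sum to 2 (valence 4) → 2 H
  atom 17: Br (halogen, monovalent) → 0 H
Totals → C:13, H:23, Br:1, O:3.
In Hill order: C13H23BrO3.

C13H23BrO3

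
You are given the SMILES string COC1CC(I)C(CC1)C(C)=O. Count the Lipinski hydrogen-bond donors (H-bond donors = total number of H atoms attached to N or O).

Donors: find every N or O and count the H atoms it carries.
  atom 2 (O): bond orders sum to 2 → 0 H
  atom 12 (O): bond orders sum to 2 → 0 H
Lipinski HBD = 0.

0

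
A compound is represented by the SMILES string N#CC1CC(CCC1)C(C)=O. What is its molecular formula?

C9H13NO

Walk through each heavy atom and fill implicit hydrogens from standard valence (C 4, N 3, O 2, S 2, halogen 1):
  atom 1: N, bond orders sum to 3 (valence 3) → 0 H
  atom 2: C, bond orders sum to 4 (valence 4) → 0 H
  atom 3: C, bond orders sum to 3 (valence 4) → 1 H
  atom 4: C, bond orders sum to 2 (valence 4) → 2 H
  atom 5: C, bond orders sum to 3 (valence 4) → 1 H
  atom 6: C, bond orders sum to 2 (valence 4) → 2 H
  atom 7: C, bond orders sum to 2 (valence 4) → 2 H
  atom 8: C, bond orders sum to 2 (valence 4) → 2 H
  atom 9: C, bond orders sum to 4 (valence 4) → 0 H
  atom 10: C, bond orders sum to 1 (valence 4) → 3 H
  atom 11: O, bond orders sum to 2 (valence 2) → 0 H
Totals → C:9, H:13, N:1, O:1.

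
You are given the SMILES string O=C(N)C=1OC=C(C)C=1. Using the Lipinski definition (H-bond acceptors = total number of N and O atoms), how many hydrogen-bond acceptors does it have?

N atoms: 1; O atoms: 2.
Lipinski HBA = 1 + 2 = 3.

3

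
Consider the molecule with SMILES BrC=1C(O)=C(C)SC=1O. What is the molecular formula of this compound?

C5H5BrO2S

Walk through each heavy atom and fill implicit hydrogens from standard valence (C 4, N 3, O 2, S 2, halogen 1):
  atom 1: Br (halogen, monovalent) → 0 H
  atom 2: C, bond orders sum to 4 (valence 4) → 0 H
  atom 3: C, bond orders sum to 4 (valence 4) → 0 H
  atom 4: O, bond orders sum to 1 (valence 2) → 1 H
  atom 5: C, bond orders sum to 4 (valence 4) → 0 H
  atom 6: C, bond orders sum to 1 (valence 4) → 3 H
  atom 7: S, bond orders sum to 2 (valence 2) → 0 H
  atom 8: C, bond orders sum to 4 (valence 4) → 0 H
  atom 9: O, bond orders sum to 1 (valence 2) → 1 H
Totals → C:5, H:5, Br:1, O:2, S:1.
In Hill order: C5H5BrO2S.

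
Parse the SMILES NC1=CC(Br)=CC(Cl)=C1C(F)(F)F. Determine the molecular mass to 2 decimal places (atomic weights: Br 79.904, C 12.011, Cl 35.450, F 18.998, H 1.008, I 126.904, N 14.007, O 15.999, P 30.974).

First, the molecular formula is C7H4BrClF3N (counting implicit H from valence).
  Br: 1 × 79.904 = 79.904
  C: 7 × 12.011 = 84.077
  Cl: 1 × 35.450 = 35.450
  F: 3 × 18.998 = 56.994
  H: 4 × 1.008 = 4.032
  N: 1 × 14.007 = 14.007
Sum: 1×79.904 + 7×12.011 + 1×35.450 + 3×18.998 + 4×1.008 + 1×14.007 = 274.464 → 274.46 g/mol.

274.46 g/mol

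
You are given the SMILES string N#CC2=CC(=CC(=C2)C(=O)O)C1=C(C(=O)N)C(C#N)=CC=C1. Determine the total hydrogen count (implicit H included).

Walk through each heavy atom and fill implicit hydrogens from standard valence (C 4, N 3, O 2, S 2, halogen 1):
  atom 1: N, bond orders sum to 3 (valence 3) → 0 H
  atom 2: C, bond orders sum to 4 (valence 4) → 0 H
  atom 3: C, bond orders sum to 4 (valence 4) → 0 H
  atom 4: C, bond orders sum to 3 (valence 4) → 1 H
  atom 5: C, bond orders sum to 4 (valence 4) → 0 H
  atom 6: C, bond orders sum to 3 (valence 4) → 1 H
  atom 7: C, bond orders sum to 4 (valence 4) → 0 H
  atom 8: C, bond orders sum to 3 (valence 4) → 1 H
  atom 9: C, bond orders sum to 4 (valence 4) → 0 H
  atom 10: O, bond orders sum to 2 (valence 2) → 0 H
  atom 11: O, bond orders sum to 1 (valence 2) → 1 H
  atom 12: C, bond orders sum to 4 (valence 4) → 0 H
  atom 13: C, bond orders sum to 4 (valence 4) → 0 H
  atom 14: C, bond orders sum to 4 (valence 4) → 0 H
  atom 15: O, bond orders sum to 2 (valence 2) → 0 H
  atom 16: N, bond orders sum to 1 (valence 3) → 2 H
  atom 17: C, bond orders sum to 4 (valence 4) → 0 H
  atom 18: C, bond orders sum to 4 (valence 4) → 0 H
  atom 19: N, bond orders sum to 3 (valence 3) → 0 H
  atom 20: C, bond orders sum to 3 (valence 4) → 1 H
  atom 21: C, bond orders sum to 3 (valence 4) → 1 H
  atom 22: C, bond orders sum to 3 (valence 4) → 1 H
Total hydrogens: 9.

9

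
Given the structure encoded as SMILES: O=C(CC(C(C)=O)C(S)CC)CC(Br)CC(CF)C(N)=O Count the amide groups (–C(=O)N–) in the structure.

The amide motif appears at heavy-atom position 19 in the SMILES.
Other groups present: 2 ketone, 1 thiol.
Amide count: 1.

1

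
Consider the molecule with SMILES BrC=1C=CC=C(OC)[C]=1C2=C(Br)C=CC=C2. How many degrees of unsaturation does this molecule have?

8

Molecular formula: C13H10Br2O.
DoU = (2C + 2 + N − H − X) / 2, where X is the halogen count and O/S are ignored.
    = (2·13 + 2 + 0 − 10 − 2) / 2 = 16 / 2 = 8.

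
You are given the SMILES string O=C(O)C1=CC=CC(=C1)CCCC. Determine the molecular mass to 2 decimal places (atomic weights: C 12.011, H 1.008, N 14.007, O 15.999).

First, the molecular formula is C11H14O2 (counting implicit H from valence).
  C: 11 × 12.011 = 132.121
  H: 14 × 1.008 = 14.112
  O: 2 × 15.999 = 31.998
Sum: 11×12.011 + 14×1.008 + 2×15.999 = 178.231 → 178.23 g/mol.

178.23 g/mol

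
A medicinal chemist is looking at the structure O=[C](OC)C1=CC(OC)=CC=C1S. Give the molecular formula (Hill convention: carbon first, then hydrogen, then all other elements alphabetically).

Walk through each heavy atom and fill implicit hydrogens from standard valence (C 4, N 3, O 2, S 2, halogen 1):
  atom 1: O, bond orders sum to 2 (valence 2) → 0 H
  atom 2: C with explicit H count 0
  atom 3: O, bond orders sum to 2 (valence 2) → 0 H
  atom 4: C, bond orders sum to 1 (valence 4) → 3 H
  atom 5: C, bond orders sum to 4 (valence 4) → 0 H
  atom 6: C, bond orders sum to 3 (valence 4) → 1 H
  atom 7: C, bond orders sum to 4 (valence 4) → 0 H
  atom 8: O, bond orders sum to 2 (valence 2) → 0 H
  atom 9: C, bond orders sum to 1 (valence 4) → 3 H
  atom 10: C, bond orders sum to 3 (valence 4) → 1 H
  atom 11: C, bond orders sum to 3 (valence 4) → 1 H
  atom 12: C, bond orders sum to 4 (valence 4) → 0 H
  atom 13: S, bond orders sum to 1 (valence 2) → 1 H
Totals → C:9, H:10, O:3, S:1.

C9H10O3S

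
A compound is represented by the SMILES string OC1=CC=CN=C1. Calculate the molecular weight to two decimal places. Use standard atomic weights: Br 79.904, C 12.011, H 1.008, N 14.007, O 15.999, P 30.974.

First, the molecular formula is C5H5NO (counting implicit H from valence).
  C: 5 × 12.011 = 60.055
  H: 5 × 1.008 = 5.040
  N: 1 × 14.007 = 14.007
  O: 1 × 15.999 = 15.999
Sum: 5×12.011 + 5×1.008 + 1×14.007 + 1×15.999 = 95.101 → 95.10 g/mol.

95.10 g/mol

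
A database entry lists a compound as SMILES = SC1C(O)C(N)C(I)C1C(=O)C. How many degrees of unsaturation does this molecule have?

2

Molecular formula: C7H12INO2S.
DoU = (2C + 2 + N − H − X) / 2, where X is the halogen count and O/S are ignored.
    = (2·7 + 2 + 1 − 12 − 1) / 2 = 4 / 2 = 2.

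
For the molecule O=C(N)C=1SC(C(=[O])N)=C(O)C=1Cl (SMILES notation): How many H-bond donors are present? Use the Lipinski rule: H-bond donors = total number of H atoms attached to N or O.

5

Donors: find every N or O and count the H atoms it carries.
  atom 1 (O): bond orders sum to 2 → 0 H
  atom 3 (N): bond orders sum to 1 → 2 H
  atom 8 (O): bond orders sum to 2 → 0 H
  atom 9 (N): bond orders sum to 1 → 2 H
  atom 11 (O): bond orders sum to 1 → 1 H
Lipinski HBD = 5.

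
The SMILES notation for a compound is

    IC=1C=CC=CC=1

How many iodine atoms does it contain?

1

Scan the SMILES for I atoms (remember two-letter symbols like Cl and Br are single atoms).
Iodine count: 1.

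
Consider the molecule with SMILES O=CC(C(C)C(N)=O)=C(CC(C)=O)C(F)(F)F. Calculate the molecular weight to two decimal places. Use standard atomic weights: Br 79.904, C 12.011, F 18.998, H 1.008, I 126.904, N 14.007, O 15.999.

First, the molecular formula is C10H12F3NO3 (counting implicit H from valence).
  C: 10 × 12.011 = 120.110
  F: 3 × 18.998 = 56.994
  H: 12 × 1.008 = 12.096
  N: 1 × 14.007 = 14.007
  O: 3 × 15.999 = 47.997
Sum: 10×12.011 + 3×18.998 + 12×1.008 + 1×14.007 + 3×15.999 = 251.204 → 251.20 g/mol.

251.20 g/mol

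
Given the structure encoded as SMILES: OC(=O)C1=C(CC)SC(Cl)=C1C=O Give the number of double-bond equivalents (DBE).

5

Molecular formula: C8H7ClO3S.
DoU = (2C + 2 + N − H − X) / 2, where X is the halogen count and O/S are ignored.
    = (2·8 + 2 + 0 − 7 − 1) / 2 = 10 / 2 = 5.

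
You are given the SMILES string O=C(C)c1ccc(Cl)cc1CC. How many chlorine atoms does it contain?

Scan the SMILES for Cl atoms (remember two-letter symbols like Cl and Br are single atoms).
Chlorine count: 1.

1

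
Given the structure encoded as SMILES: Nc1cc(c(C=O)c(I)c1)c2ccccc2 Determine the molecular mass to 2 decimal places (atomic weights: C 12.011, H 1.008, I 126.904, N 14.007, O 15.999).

First, the molecular formula is C13H10INO (counting implicit H from valence).
  C: 13 × 12.011 = 156.143
  H: 10 × 1.008 = 10.080
  I: 1 × 126.904 = 126.904
  N: 1 × 14.007 = 14.007
  O: 1 × 15.999 = 15.999
Sum: 13×12.011 + 10×1.008 + 1×126.904 + 1×14.007 + 1×15.999 = 323.133 → 323.13 g/mol.

323.13 g/mol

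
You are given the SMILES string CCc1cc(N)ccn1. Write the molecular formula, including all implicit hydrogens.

Walk through each heavy atom and fill implicit hydrogens from standard valence (C 4, N 3, O 2, S 2, halogen 1); for lowercase aromatic atoms, an aromatic c carries 1 H when it has two neighbours and 0 H with three, and aromatic n carries 0 H:
  atom 1: C, bond orders sum to 1 (valence 4) → 3 H
  atom 2: C, bond orders sum to 2 (valence 4) → 2 H
  atom 3: aromatic c, 3 neighbours → 0 H
  atom 4: aromatic c, 2 neighbours → 1 H
  atom 5: aromatic c, 3 neighbours → 0 H
  atom 6: N, bond orders sum to 1 (valence 3) → 2 H
  atom 7: aromatic c, 2 neighbours → 1 H
  atom 8: aromatic c, 2 neighbours → 1 H
  atom 9: aromatic n, 2 neighbours → 0 H
Totals → C:7, H:10, N:2.
In Hill order: C7H10N2.

C7H10N2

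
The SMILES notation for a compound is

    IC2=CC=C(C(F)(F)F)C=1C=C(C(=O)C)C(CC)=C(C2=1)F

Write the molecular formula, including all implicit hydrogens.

C15H11F4IO

Walk through each heavy atom and fill implicit hydrogens from standard valence (C 4, N 3, O 2, S 2, halogen 1):
  atom 1: I (halogen, monovalent) → 0 H
  atom 2: C, bond orders sum to 4 (valence 4) → 0 H
  atom 3: C, bond orders sum to 3 (valence 4) → 1 H
  atom 4: C, bond orders sum to 3 (valence 4) → 1 H
  atom 5: C, bond orders sum to 4 (valence 4) → 0 H
  atom 6: C, bond orders sum to 4 (valence 4) → 0 H
  atom 7: F (halogen, monovalent) → 0 H
  atom 8: F (halogen, monovalent) → 0 H
  atom 9: F (halogen, monovalent) → 0 H
  atom 10: C, bond orders sum to 4 (valence 4) → 0 H
  atom 11: C, bond orders sum to 3 (valence 4) → 1 H
  atom 12: C, bond orders sum to 4 (valence 4) → 0 H
  atom 13: C, bond orders sum to 4 (valence 4) → 0 H
  atom 14: O, bond orders sum to 2 (valence 2) → 0 H
  atom 15: C, bond orders sum to 1 (valence 4) → 3 H
  atom 16: C, bond orders sum to 4 (valence 4) → 0 H
  atom 17: C, bond orders sum to 2 (valence 4) → 2 H
  atom 18: C, bond orders sum to 1 (valence 4) → 3 H
  atom 19: C, bond orders sum to 4 (valence 4) → 0 H
  atom 20: C, bond orders sum to 4 (valence 4) → 0 H
  atom 21: F (halogen, monovalent) → 0 H
Totals → C:15, H:11, F:4, I:1, O:1.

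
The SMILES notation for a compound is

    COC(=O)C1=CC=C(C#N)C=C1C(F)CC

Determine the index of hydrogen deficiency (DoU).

7

Degree of unsaturation = (number of rings) + (number of π bonds).
Ring closures in the SMILES: 1.
π bonds: 4 double bonds (each 1 DoU), 1 triple bond (each 2 DoU) → 6 DoU from unsaturation.
Total DoU = 1 + 6 = 7.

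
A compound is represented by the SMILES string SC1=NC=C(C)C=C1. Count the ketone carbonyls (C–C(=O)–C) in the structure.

0

Scan the SMILES for the ketone motif — none present.
Groups that are present: 1 thiol.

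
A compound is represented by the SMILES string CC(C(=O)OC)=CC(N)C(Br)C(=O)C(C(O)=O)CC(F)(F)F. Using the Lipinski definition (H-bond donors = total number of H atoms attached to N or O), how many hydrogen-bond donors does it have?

Donors: find every N or O and count the H atoms it carries.
  atom 4 (O): bond orders sum to 2 → 0 H
  atom 5 (O): bond orders sum to 2 → 0 H
  atom 9 (N): bond orders sum to 1 → 2 H
  atom 13 (O): bond orders sum to 2 → 0 H
  atom 16 (O): bond orders sum to 1 → 1 H
  atom 17 (O): bond orders sum to 2 → 0 H
Lipinski HBD = 3.

3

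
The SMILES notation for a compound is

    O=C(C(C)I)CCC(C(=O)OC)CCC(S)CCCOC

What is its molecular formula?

C15H27IO4S

Walk through each heavy atom and fill implicit hydrogens from standard valence (C 4, N 3, O 2, S 2, halogen 1):
  atom 1: O, bond orders sum to 2 (valence 2) → 0 H
  atom 2: C, bond orders sum to 4 (valence 4) → 0 H
  atom 3: C, bond orders sum to 3 (valence 4) → 1 H
  atom 4: C, bond orders sum to 1 (valence 4) → 3 H
  atom 5: I (halogen, monovalent) → 0 H
  atom 6: C, bond orders sum to 2 (valence 4) → 2 H
  atom 7: C, bond orders sum to 2 (valence 4) → 2 H
  atom 8: C, bond orders sum to 3 (valence 4) → 1 H
  atom 9: C, bond orders sum to 4 (valence 4) → 0 H
  atom 10: O, bond orders sum to 2 (valence 2) → 0 H
  atom 11: O, bond orders sum to 2 (valence 2) → 0 H
  atom 12: C, bond orders sum to 1 (valence 4) → 3 H
  atom 13: C, bond orders sum to 2 (valence 4) → 2 H
  atom 14: C, bond orders sum to 2 (valence 4) → 2 H
  atom 15: C, bond orders sum to 3 (valence 4) → 1 H
  atom 16: S, bond orders sum to 1 (valence 2) → 1 H
  atom 17: C, bond orders sum to 2 (valence 4) → 2 H
  atom 18: C, bond orders sum to 2 (valence 4) → 2 H
  atom 19: C, bond orders sum to 2 (valence 4) → 2 H
  atom 20: O, bond orders sum to 2 (valence 2) → 0 H
  atom 21: C, bond orders sum to 1 (valence 4) → 3 H
Totals → C:15, H:27, I:1, O:4, S:1.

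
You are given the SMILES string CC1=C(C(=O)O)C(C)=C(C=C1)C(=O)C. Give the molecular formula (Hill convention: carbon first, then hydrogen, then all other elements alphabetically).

Walk through each heavy atom and fill implicit hydrogens from standard valence (C 4, N 3, O 2, S 2, halogen 1):
  atom 1: C, bond orders sum to 1 (valence 4) → 3 H
  atom 2: C, bond orders sum to 4 (valence 4) → 0 H
  atom 3: C, bond orders sum to 4 (valence 4) → 0 H
  atom 4: C, bond orders sum to 4 (valence 4) → 0 H
  atom 5: O, bond orders sum to 2 (valence 2) → 0 H
  atom 6: O, bond orders sum to 1 (valence 2) → 1 H
  atom 7: C, bond orders sum to 4 (valence 4) → 0 H
  atom 8: C, bond orders sum to 1 (valence 4) → 3 H
  atom 9: C, bond orders sum to 4 (valence 4) → 0 H
  atom 10: C, bond orders sum to 3 (valence 4) → 1 H
  atom 11: C, bond orders sum to 3 (valence 4) → 1 H
  atom 12: C, bond orders sum to 4 (valence 4) → 0 H
  atom 13: O, bond orders sum to 2 (valence 2) → 0 H
  atom 14: C, bond orders sum to 1 (valence 4) → 3 H
Totals → C:11, H:12, O:3.

C11H12O3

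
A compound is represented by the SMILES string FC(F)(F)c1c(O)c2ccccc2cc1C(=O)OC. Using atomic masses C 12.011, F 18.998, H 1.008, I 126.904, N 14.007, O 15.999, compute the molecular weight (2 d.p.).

270.21 g/mol

First, the molecular formula is C13H9F3O3 (counting implicit H from valence).
  C: 13 × 12.011 = 156.143
  F: 3 × 18.998 = 56.994
  H: 9 × 1.008 = 9.072
  O: 3 × 15.999 = 47.997
Sum: 13×12.011 + 3×18.998 + 9×1.008 + 3×15.999 = 270.206 → 270.21 g/mol.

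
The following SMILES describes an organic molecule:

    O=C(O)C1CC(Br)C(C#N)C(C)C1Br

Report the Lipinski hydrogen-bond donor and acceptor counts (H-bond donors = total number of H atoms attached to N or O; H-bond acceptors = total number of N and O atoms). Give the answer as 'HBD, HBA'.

1, 3

Donors: find every N or O and count the H atoms it carries.
  atom 1 (O): bond orders sum to 2 → 0 H
  atom 3 (O): bond orders sum to 1 → 1 H
  atom 10 (N): bond orders sum to 3 → 0 H
Lipinski HBD = 1.
Acceptors: N atoms = 1, O atoms = 2 → HBA = 3.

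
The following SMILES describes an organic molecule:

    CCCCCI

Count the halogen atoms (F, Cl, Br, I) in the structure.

1

Halogen atoms appear at heavy-atom position 6 (1×I).
Halogen count: 1.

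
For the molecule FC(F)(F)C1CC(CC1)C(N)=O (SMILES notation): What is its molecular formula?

Walk through each heavy atom and fill implicit hydrogens from standard valence (C 4, N 3, O 2, S 2, halogen 1):
  atom 1: F (halogen, monovalent) → 0 H
  atom 2: C, bond orders sum to 4 (valence 4) → 0 H
  atom 3: F (halogen, monovalent) → 0 H
  atom 4: F (halogen, monovalent) → 0 H
  atom 5: C, bond orders sum to 3 (valence 4) → 1 H
  atom 6: C, bond orders sum to 2 (valence 4) → 2 H
  atom 7: C, bond orders sum to 3 (valence 4) → 1 H
  atom 8: C, bond orders sum to 2 (valence 4) → 2 H
  atom 9: C, bond orders sum to 2 (valence 4) → 2 H
  atom 10: C, bond orders sum to 4 (valence 4) → 0 H
  atom 11: N, bond orders sum to 1 (valence 3) → 2 H
  atom 12: O, bond orders sum to 2 (valence 2) → 0 H
Totals → C:7, H:10, F:3, N:1, O:1.

C7H10F3NO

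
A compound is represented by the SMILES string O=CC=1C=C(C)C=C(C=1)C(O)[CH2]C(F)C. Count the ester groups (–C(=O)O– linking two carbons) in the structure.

0

Scan the SMILES for the ester motif — none present.
Groups that are present: 1 aldehyde, 1 hydroxyl.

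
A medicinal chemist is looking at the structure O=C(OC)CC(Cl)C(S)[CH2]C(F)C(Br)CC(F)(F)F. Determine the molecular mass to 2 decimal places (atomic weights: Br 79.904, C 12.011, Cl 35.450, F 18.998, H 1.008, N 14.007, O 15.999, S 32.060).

First, the molecular formula is C10H14BrClF4O2S (counting implicit H from valence).
  Br: 1 × 79.904 = 79.904
  C: 10 × 12.011 = 120.110
  Cl: 1 × 35.450 = 35.450
  F: 4 × 18.998 = 75.992
  H: 14 × 1.008 = 14.112
  O: 2 × 15.999 = 31.998
  S: 1 × 32.060 = 32.060
Sum: 1×79.904 + 10×12.011 + 1×35.450 + 4×18.998 + 14×1.008 + 2×15.999 + 1×32.060 = 389.626 → 389.63 g/mol.

389.63 g/mol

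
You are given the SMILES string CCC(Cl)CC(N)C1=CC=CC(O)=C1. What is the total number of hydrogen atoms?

16

Walk through each heavy atom and fill implicit hydrogens from standard valence (C 4, N 3, O 2, S 2, halogen 1):
  atom 1: C, bond orders sum to 1 (valence 4) → 3 H
  atom 2: C, bond orders sum to 2 (valence 4) → 2 H
  atom 3: C, bond orders sum to 3 (valence 4) → 1 H
  atom 4: Cl (halogen, monovalent) → 0 H
  atom 5: C, bond orders sum to 2 (valence 4) → 2 H
  atom 6: C, bond orders sum to 3 (valence 4) → 1 H
  atom 7: N, bond orders sum to 1 (valence 3) → 2 H
  atom 8: C, bond orders sum to 4 (valence 4) → 0 H
  atom 9: C, bond orders sum to 3 (valence 4) → 1 H
  atom 10: C, bond orders sum to 3 (valence 4) → 1 H
  atom 11: C, bond orders sum to 3 (valence 4) → 1 H
  atom 12: C, bond orders sum to 4 (valence 4) → 0 H
  atom 13: O, bond orders sum to 1 (valence 2) → 1 H
  atom 14: C, bond orders sum to 3 (valence 4) → 1 H
Total hydrogens: 16.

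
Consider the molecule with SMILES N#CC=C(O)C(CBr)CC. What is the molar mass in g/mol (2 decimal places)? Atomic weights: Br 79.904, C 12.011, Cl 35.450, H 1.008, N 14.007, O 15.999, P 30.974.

First, the molecular formula is C7H10BrNO (counting implicit H from valence).
  Br: 1 × 79.904 = 79.904
  C: 7 × 12.011 = 84.077
  H: 10 × 1.008 = 10.080
  N: 1 × 14.007 = 14.007
  O: 1 × 15.999 = 15.999
Sum: 1×79.904 + 7×12.011 + 10×1.008 + 1×14.007 + 1×15.999 = 204.067 → 204.07 g/mol.

204.07 g/mol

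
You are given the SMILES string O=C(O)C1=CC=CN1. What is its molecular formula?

C5H5NO2

Walk through each heavy atom and fill implicit hydrogens from standard valence (C 4, N 3, O 2, S 2, halogen 1):
  atom 1: O, bond orders sum to 2 (valence 2) → 0 H
  atom 2: C, bond orders sum to 4 (valence 4) → 0 H
  atom 3: O, bond orders sum to 1 (valence 2) → 1 H
  atom 4: C, bond orders sum to 4 (valence 4) → 0 H
  atom 5: C, bond orders sum to 3 (valence 4) → 1 H
  atom 6: C, bond orders sum to 3 (valence 4) → 1 H
  atom 7: C, bond orders sum to 3 (valence 4) → 1 H
  atom 8: N, bond orders sum to 2 (valence 3) → 1 H
Totals → C:5, H:5, N:1, O:2.
In Hill order: C5H5NO2.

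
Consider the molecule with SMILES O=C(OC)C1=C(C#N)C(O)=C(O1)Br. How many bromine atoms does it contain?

1

Scan the SMILES for Br atoms (remember two-letter symbols like Cl and Br are single atoms).
Bromine count: 1.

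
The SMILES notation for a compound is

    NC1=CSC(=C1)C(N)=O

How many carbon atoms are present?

5

Count every carbon token in the SMILES (each C, including those in ring-closure positions and inside branches).
Carbon count: 5.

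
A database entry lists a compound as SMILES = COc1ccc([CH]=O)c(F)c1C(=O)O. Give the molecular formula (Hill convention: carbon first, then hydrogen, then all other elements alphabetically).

C9H7FO4

Walk through each heavy atom and fill implicit hydrogens from standard valence (C 4, N 3, O 2, S 2, halogen 1); for lowercase aromatic atoms, an aromatic c carries 1 H when it has two neighbours and 0 H with three, and aromatic n carries 0 H:
  atom 1: C, bond orders sum to 1 (valence 4) → 3 H
  atom 2: O, bond orders sum to 2 (valence 2) → 0 H
  atom 3: aromatic c, 3 neighbours → 0 H
  atom 4: aromatic c, 2 neighbours → 1 H
  atom 5: aromatic c, 2 neighbours → 1 H
  atom 6: aromatic c, 3 neighbours → 0 H
  atom 7: C with explicit H count 1
  atom 8: O, bond orders sum to 2 (valence 2) → 0 H
  atom 9: aromatic c, 3 neighbours → 0 H
  atom 10: F (halogen, monovalent) → 0 H
  atom 11: aromatic c, 3 neighbours → 0 H
  atom 12: C, bond orders sum to 4 (valence 4) → 0 H
  atom 13: O, bond orders sum to 2 (valence 2) → 0 H
  atom 14: O, bond orders sum to 1 (valence 2) → 1 H
Totals → C:9, H:7, F:1, O:4.
In Hill order: C9H7FO4.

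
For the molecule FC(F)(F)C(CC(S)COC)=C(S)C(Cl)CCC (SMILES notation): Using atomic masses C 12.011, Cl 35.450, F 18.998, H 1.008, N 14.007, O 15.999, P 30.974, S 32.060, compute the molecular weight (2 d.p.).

First, the molecular formula is C11H18ClF3OS2 (counting implicit H from valence).
  C: 11 × 12.011 = 132.121
  Cl: 1 × 35.450 = 35.450
  F: 3 × 18.998 = 56.994
  H: 18 × 1.008 = 18.144
  O: 1 × 15.999 = 15.999
  S: 2 × 32.060 = 64.120
Sum: 11×12.011 + 1×35.450 + 3×18.998 + 18×1.008 + 1×15.999 + 2×32.060 = 322.828 → 322.83 g/mol.

322.83 g/mol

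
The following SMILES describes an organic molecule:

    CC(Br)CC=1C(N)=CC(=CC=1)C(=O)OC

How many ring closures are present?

1

In SMILES, each pair of matching ring-closure digits denotes one ring-closing bond; the number of such bonds equals the number of independent rings.
Ring-closure bonds here: 1.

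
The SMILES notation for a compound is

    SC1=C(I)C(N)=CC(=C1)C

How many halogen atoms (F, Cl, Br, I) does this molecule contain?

Halogen atoms appear at heavy-atom position 4 (1×I).
Other groups present: 1 primary amine, 1 thiol.
Halogen count: 1.

1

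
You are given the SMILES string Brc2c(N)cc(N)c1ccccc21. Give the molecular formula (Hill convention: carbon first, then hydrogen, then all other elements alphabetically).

Walk through each heavy atom and fill implicit hydrogens from standard valence (C 4, N 3, O 2, S 2, halogen 1); for lowercase aromatic atoms, an aromatic c carries 1 H when it has two neighbours and 0 H with three, and aromatic n carries 0 H:
  atom 1: Br (halogen, monovalent) → 0 H
  atom 2: aromatic c, 3 neighbours → 0 H
  atom 3: aromatic c, 3 neighbours → 0 H
  atom 4: N, bond orders sum to 1 (valence 3) → 2 H
  atom 5: aromatic c, 2 neighbours → 1 H
  atom 6: aromatic c, 3 neighbours → 0 H
  atom 7: N, bond orders sum to 1 (valence 3) → 2 H
  atom 8: aromatic c, 3 neighbours → 0 H
  atom 9: aromatic c, 2 neighbours → 1 H
  atom 10: aromatic c, 2 neighbours → 1 H
  atom 11: aromatic c, 2 neighbours → 1 H
  atom 12: aromatic c, 2 neighbours → 1 H
  atom 13: aromatic c, 3 neighbours → 0 H
Totals → C:10, H:9, Br:1, N:2.

C10H9BrN2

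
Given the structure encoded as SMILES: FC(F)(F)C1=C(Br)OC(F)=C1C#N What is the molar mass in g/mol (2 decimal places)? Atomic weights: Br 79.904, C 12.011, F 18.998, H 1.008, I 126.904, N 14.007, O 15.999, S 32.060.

First, the molecular formula is C6BrF4NO (counting implicit H from valence).
  Br: 1 × 79.904 = 79.904
  C: 6 × 12.011 = 72.066
  F: 4 × 18.998 = 75.992
  H: 0 × 1.008 = 0.000
  N: 1 × 14.007 = 14.007
  O: 1 × 15.999 = 15.999
Sum: 1×79.904 + 6×12.011 + 4×18.998 + 0×1.008 + 1×14.007 + 1×15.999 = 257.968 → 257.97 g/mol.

257.97 g/mol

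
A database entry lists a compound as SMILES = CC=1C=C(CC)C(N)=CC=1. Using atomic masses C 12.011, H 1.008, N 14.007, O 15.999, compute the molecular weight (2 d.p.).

135.21 g/mol

First, the molecular formula is C9H13N (counting implicit H from valence).
  C: 9 × 12.011 = 108.099
  H: 13 × 1.008 = 13.104
  N: 1 × 14.007 = 14.007
Sum: 9×12.011 + 13×1.008 + 1×14.007 = 135.210 → 135.21 g/mol.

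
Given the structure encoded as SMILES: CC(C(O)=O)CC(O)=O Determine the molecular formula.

Walk through each heavy atom and fill implicit hydrogens from standard valence (C 4, N 3, O 2, S 2, halogen 1):
  atom 1: C, bond orders sum to 1 (valence 4) → 3 H
  atom 2: C, bond orders sum to 3 (valence 4) → 1 H
  atom 3: C, bond orders sum to 4 (valence 4) → 0 H
  atom 4: O, bond orders sum to 1 (valence 2) → 1 H
  atom 5: O, bond orders sum to 2 (valence 2) → 0 H
  atom 6: C, bond orders sum to 2 (valence 4) → 2 H
  atom 7: C, bond orders sum to 4 (valence 4) → 0 H
  atom 8: O, bond orders sum to 1 (valence 2) → 1 H
  atom 9: O, bond orders sum to 2 (valence 2) → 0 H
Totals → C:5, H:8, O:4.
In Hill order: C5H8O4.

C5H8O4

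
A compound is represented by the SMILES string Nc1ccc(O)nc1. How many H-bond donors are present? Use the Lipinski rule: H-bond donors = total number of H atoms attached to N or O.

Donors: find every N or O and count the H atoms it carries.
  atom 1 (N): bond orders sum to 1 → 2 H
  atom 6 (O): bond orders sum to 1 → 1 H
  atom 7 (N): bond orders sum to 3 → 0 H
Lipinski HBD = 3.

3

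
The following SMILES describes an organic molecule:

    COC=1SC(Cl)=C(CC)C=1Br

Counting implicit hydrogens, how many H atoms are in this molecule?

Walk through each heavy atom and fill implicit hydrogens from standard valence (C 4, N 3, O 2, S 2, halogen 1):
  atom 1: C, bond orders sum to 1 (valence 4) → 3 H
  atom 2: O, bond orders sum to 2 (valence 2) → 0 H
  atom 3: C, bond orders sum to 4 (valence 4) → 0 H
  atom 4: S, bond orders sum to 2 (valence 2) → 0 H
  atom 5: C, bond orders sum to 4 (valence 4) → 0 H
  atom 6: Cl (halogen, monovalent) → 0 H
  atom 7: C, bond orders sum to 4 (valence 4) → 0 H
  atom 8: C, bond orders sum to 2 (valence 4) → 2 H
  atom 9: C, bond orders sum to 1 (valence 4) → 3 H
  atom 10: C, bond orders sum to 4 (valence 4) → 0 H
  atom 11: Br (halogen, monovalent) → 0 H
Total hydrogens: 8.

8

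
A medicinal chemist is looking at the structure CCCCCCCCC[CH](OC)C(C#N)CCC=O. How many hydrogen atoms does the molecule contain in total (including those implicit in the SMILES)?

Walk through each heavy atom and fill implicit hydrogens from standard valence (C 4, N 3, O 2, S 2, halogen 1):
  atom 1: C, bond orders sum to 1 (valence 4) → 3 H
  atom 2: C, bond orders sum to 2 (valence 4) → 2 H
  atom 3: C, bond orders sum to 2 (valence 4) → 2 H
  atom 4: C, bond orders sum to 2 (valence 4) → 2 H
  atom 5: C, bond orders sum to 2 (valence 4) → 2 H
  atom 6: C, bond orders sum to 2 (valence 4) → 2 H
  atom 7: C, bond orders sum to 2 (valence 4) → 2 H
  atom 8: C, bond orders sum to 2 (valence 4) → 2 H
  atom 9: C, bond orders sum to 2 (valence 4) → 2 H
  atom 10: C with explicit H count 1
  atom 11: O, bond orders sum to 2 (valence 2) → 0 H
  atom 12: C, bond orders sum to 1 (valence 4) → 3 H
  atom 13: C, bond orders sum to 3 (valence 4) → 1 H
  atom 14: C, bond orders sum to 4 (valence 4) → 0 H
  atom 15: N, bond orders sum to 3 (valence 3) → 0 H
  atom 16: C, bond orders sum to 2 (valence 4) → 2 H
  atom 17: C, bond orders sum to 2 (valence 4) → 2 H
  atom 18: C, bond orders sum to 3 (valence 4) → 1 H
  atom 19: O, bond orders sum to 2 (valence 2) → 0 H
Total hydrogens: 29.

29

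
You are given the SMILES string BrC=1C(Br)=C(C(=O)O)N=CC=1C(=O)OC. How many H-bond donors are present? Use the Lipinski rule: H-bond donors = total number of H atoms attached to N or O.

Donors: find every N or O and count the H atoms it carries.
  atom 7 (O): bond orders sum to 2 → 0 H
  atom 8 (O): bond orders sum to 1 → 1 H
  atom 9 (N): bond orders sum to 3 → 0 H
  atom 13 (O): bond orders sum to 2 → 0 H
  atom 14 (O): bond orders sum to 2 → 0 H
Lipinski HBD = 1.

1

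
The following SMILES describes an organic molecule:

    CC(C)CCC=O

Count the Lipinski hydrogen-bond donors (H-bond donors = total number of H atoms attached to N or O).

0

Donors: find every N or O and count the H atoms it carries.
  atom 7 (O): bond orders sum to 2 → 0 H
Lipinski HBD = 0.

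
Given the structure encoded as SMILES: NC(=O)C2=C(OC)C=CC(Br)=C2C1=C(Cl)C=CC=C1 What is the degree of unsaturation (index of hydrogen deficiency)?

Molecular formula: C14H11BrClNO2.
DoU = (2C + 2 + N − H − X) / 2, where X is the halogen count and O/S are ignored.
    = (2·14 + 2 + 1 − 11 − 2) / 2 = 18 / 2 = 9.

9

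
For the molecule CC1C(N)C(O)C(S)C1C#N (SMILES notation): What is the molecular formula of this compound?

Walk through each heavy atom and fill implicit hydrogens from standard valence (C 4, N 3, O 2, S 2, halogen 1):
  atom 1: C, bond orders sum to 1 (valence 4) → 3 H
  atom 2: C, bond orders sum to 3 (valence 4) → 1 H
  atom 3: C, bond orders sum to 3 (valence 4) → 1 H
  atom 4: N, bond orders sum to 1 (valence 3) → 2 H
  atom 5: C, bond orders sum to 3 (valence 4) → 1 H
  atom 6: O, bond orders sum to 1 (valence 2) → 1 H
  atom 7: C, bond orders sum to 3 (valence 4) → 1 H
  atom 8: S, bond orders sum to 1 (valence 2) → 1 H
  atom 9: C, bond orders sum to 3 (valence 4) → 1 H
  atom 10: C, bond orders sum to 4 (valence 4) → 0 H
  atom 11: N, bond orders sum to 3 (valence 3) → 0 H
Totals → C:7, H:12, N:2, O:1, S:1.
In Hill order: C7H12N2OS.

C7H12N2OS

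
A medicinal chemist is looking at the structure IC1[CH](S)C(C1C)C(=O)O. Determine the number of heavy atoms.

10

Every atom symbol written in the SMILES (organic subset) is one heavy atom; implicit H are not written.
Heavy atoms by element → C:6, I:1, O:2, S:1.
Total: 10.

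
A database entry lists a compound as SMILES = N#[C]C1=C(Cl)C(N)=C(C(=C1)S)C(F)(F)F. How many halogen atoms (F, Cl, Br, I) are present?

Halogen atoms appear at heavy-atom positions 5, 13, 14, 15 (1×Cl, 3×F).
Other groups present: 1 nitrile, 1 primary amine, 1 thiol.
Halogen count: 4.

4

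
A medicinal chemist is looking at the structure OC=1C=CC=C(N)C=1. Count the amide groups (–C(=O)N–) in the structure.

Scan the SMILES for the amide motif — none present.
Groups that are present: 1 hydroxyl, 1 primary amine.

0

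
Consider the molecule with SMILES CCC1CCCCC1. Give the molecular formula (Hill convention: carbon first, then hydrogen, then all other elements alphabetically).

Walk through each heavy atom and fill implicit hydrogens from standard valence (C 4, N 3, O 2, S 2, halogen 1):
  atom 1: C, bond orders sum to 1 (valence 4) → 3 H
  atom 2: C, bond orders sum to 2 (valence 4) → 2 H
  atom 3: C, bond orders sum to 3 (valence 4) → 1 H
  atom 4: C, bond orders sum to 2 (valence 4) → 2 H
  atom 5: C, bond orders sum to 2 (valence 4) → 2 H
  atom 6: C, bond orders sum to 2 (valence 4) → 2 H
  atom 7: C, bond orders sum to 2 (valence 4) → 2 H
  atom 8: C, bond orders sum to 2 (valence 4) → 2 H
Totals → C:8, H:16.

C8H16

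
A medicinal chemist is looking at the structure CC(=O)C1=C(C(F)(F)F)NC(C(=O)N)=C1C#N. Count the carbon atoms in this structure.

Count every carbon token in the SMILES (each C, including those in ring-closure positions and inside branches).
Carbon count: 9.

9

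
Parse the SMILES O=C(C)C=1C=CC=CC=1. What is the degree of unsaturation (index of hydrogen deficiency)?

Molecular formula: C8H8O.
DoU = (2C + 2 + N − H − X) / 2, where X is the halogen count and O/S are ignored.
    = (2·8 + 2 + 0 − 8 − 0) / 2 = 10 / 2 = 5.

5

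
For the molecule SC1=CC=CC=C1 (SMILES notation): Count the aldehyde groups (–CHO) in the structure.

0

Scan the SMILES for the aldehyde motif — none present.
Groups that are present: 1 thiol.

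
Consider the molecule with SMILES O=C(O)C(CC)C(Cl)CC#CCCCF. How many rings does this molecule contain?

In SMILES, each pair of matching ring-closure digits denotes one ring-closing bond; the number of such bonds equals the number of independent rings.
Ring-closure bonds here: 0.

0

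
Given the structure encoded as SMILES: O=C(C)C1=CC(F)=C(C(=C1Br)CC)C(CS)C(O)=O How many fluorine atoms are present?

1

Scan the SMILES for F atoms (remember two-letter symbols like Cl and Br are single atoms).
Fluorine count: 1.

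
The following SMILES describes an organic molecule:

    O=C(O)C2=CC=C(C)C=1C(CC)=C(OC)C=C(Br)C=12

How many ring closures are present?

In SMILES, each pair of matching ring-closure digits denotes one ring-closing bond; the number of such bonds equals the number of independent rings.
Ring-closure bonds here: 2.

2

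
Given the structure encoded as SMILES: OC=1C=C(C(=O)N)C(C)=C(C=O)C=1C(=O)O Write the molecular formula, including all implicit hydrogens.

C10H9NO5

Walk through each heavy atom and fill implicit hydrogens from standard valence (C 4, N 3, O 2, S 2, halogen 1):
  atom 1: O, bond orders sum to 1 (valence 2) → 1 H
  atom 2: C, bond orders sum to 4 (valence 4) → 0 H
  atom 3: C, bond orders sum to 3 (valence 4) → 1 H
  atom 4: C, bond orders sum to 4 (valence 4) → 0 H
  atom 5: C, bond orders sum to 4 (valence 4) → 0 H
  atom 6: O, bond orders sum to 2 (valence 2) → 0 H
  atom 7: N, bond orders sum to 1 (valence 3) → 2 H
  atom 8: C, bond orders sum to 4 (valence 4) → 0 H
  atom 9: C, bond orders sum to 1 (valence 4) → 3 H
  atom 10: C, bond orders sum to 4 (valence 4) → 0 H
  atom 11: C, bond orders sum to 3 (valence 4) → 1 H
  atom 12: O, bond orders sum to 2 (valence 2) → 0 H
  atom 13: C, bond orders sum to 4 (valence 4) → 0 H
  atom 14: C, bond orders sum to 4 (valence 4) → 0 H
  atom 15: O, bond orders sum to 2 (valence 2) → 0 H
  atom 16: O, bond orders sum to 1 (valence 2) → 1 H
Totals → C:10, H:9, N:1, O:5.
In Hill order: C10H9NO5.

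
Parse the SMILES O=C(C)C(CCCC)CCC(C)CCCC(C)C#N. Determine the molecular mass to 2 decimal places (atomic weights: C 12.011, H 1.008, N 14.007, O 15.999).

265.44 g/mol

First, the molecular formula is C17H31NO (counting implicit H from valence).
  C: 17 × 12.011 = 204.187
  H: 31 × 1.008 = 31.248
  N: 1 × 14.007 = 14.007
  O: 1 × 15.999 = 15.999
Sum: 17×12.011 + 31×1.008 + 1×14.007 + 1×15.999 = 265.441 → 265.44 g/mol.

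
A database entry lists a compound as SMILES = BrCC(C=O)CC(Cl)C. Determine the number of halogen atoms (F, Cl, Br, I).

2

Halogen atoms appear at heavy-atom positions 1, 8 (1×Br, 1×Cl).
Other groups present: 1 aldehyde.
Halogen count: 2.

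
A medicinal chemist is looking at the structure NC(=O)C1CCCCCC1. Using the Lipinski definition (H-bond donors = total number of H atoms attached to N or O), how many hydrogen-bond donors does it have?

2

Donors: find every N or O and count the H atoms it carries.
  atom 1 (N): bond orders sum to 1 → 2 H
  atom 3 (O): bond orders sum to 2 → 0 H
Lipinski HBD = 2.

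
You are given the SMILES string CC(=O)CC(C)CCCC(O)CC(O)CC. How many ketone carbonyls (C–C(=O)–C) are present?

1

The ketone motif appears at heavy-atom position 2 in the SMILES.
Other groups present: 2 hydroxyl.
Ketone count: 1.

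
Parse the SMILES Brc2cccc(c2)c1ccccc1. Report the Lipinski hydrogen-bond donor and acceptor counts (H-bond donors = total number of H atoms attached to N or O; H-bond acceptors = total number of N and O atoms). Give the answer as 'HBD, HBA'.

Donors: find every N or O and count the H atoms it carries.
  (no N or O atoms present)
Lipinski HBD = 0.
Acceptors: N atoms = 0, O atoms = 0 → HBA = 0.

0, 0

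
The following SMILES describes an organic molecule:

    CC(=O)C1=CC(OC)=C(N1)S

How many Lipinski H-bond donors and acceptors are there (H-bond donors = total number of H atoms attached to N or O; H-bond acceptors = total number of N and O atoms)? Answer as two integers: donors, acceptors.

Donors: find every N or O and count the H atoms it carries.
  atom 3 (O): bond orders sum to 2 → 0 H
  atom 7 (O): bond orders sum to 2 → 0 H
  atom 10 (N): bond orders sum to 2 → 1 H
Lipinski HBD = 1.
Acceptors: N atoms = 1, O atoms = 2 → HBA = 3.

1, 3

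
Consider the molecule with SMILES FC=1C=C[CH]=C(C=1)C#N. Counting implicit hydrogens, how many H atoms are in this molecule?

4

Walk through each heavy atom and fill implicit hydrogens from standard valence (C 4, N 3, O 2, S 2, halogen 1):
  atom 1: F (halogen, monovalent) → 0 H
  atom 2: C, bond orders sum to 4 (valence 4) → 0 H
  atom 3: C, bond orders sum to 3 (valence 4) → 1 H
  atom 4: C, bond orders sum to 3 (valence 4) → 1 H
  atom 5: C with explicit H count 1
  atom 6: C, bond orders sum to 4 (valence 4) → 0 H
  atom 7: C, bond orders sum to 3 (valence 4) → 1 H
  atom 8: C, bond orders sum to 4 (valence 4) → 0 H
  atom 9: N, bond orders sum to 3 (valence 3) → 0 H
Total hydrogens: 4.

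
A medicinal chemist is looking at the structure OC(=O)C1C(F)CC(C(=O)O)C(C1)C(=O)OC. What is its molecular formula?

C10H13FO6

Walk through each heavy atom and fill implicit hydrogens from standard valence (C 4, N 3, O 2, S 2, halogen 1):
  atom 1: O, bond orders sum to 1 (valence 2) → 1 H
  atom 2: C, bond orders sum to 4 (valence 4) → 0 H
  atom 3: O, bond orders sum to 2 (valence 2) → 0 H
  atom 4: C, bond orders sum to 3 (valence 4) → 1 H
  atom 5: C, bond orders sum to 3 (valence 4) → 1 H
  atom 6: F (halogen, monovalent) → 0 H
  atom 7: C, bond orders sum to 2 (valence 4) → 2 H
  atom 8: C, bond orders sum to 3 (valence 4) → 1 H
  atom 9: C, bond orders sum to 4 (valence 4) → 0 H
  atom 10: O, bond orders sum to 2 (valence 2) → 0 H
  atom 11: O, bond orders sum to 1 (valence 2) → 1 H
  atom 12: C, bond orders sum to 3 (valence 4) → 1 H
  atom 13: C, bond orders sum to 2 (valence 4) → 2 H
  atom 14: C, bond orders sum to 4 (valence 4) → 0 H
  atom 15: O, bond orders sum to 2 (valence 2) → 0 H
  atom 16: O, bond orders sum to 2 (valence 2) → 0 H
  atom 17: C, bond orders sum to 1 (valence 4) → 3 H
Totals → C:10, H:13, F:1, O:6.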